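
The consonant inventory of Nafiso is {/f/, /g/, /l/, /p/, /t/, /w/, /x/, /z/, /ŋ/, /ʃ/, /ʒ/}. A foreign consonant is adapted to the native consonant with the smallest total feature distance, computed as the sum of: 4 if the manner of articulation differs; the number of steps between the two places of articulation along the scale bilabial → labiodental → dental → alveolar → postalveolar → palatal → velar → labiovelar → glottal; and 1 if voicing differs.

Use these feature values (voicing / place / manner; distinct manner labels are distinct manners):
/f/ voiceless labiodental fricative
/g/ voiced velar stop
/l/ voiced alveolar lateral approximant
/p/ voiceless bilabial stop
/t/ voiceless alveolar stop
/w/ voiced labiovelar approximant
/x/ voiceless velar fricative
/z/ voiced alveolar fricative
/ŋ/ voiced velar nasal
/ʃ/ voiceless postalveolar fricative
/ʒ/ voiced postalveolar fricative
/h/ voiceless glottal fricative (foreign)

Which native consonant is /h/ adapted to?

/x/ is closest: same manner (fricative), place distance 2 (glottal→velar), same voicing; total 2. Next closest is /ʃ/ at distance 4.

x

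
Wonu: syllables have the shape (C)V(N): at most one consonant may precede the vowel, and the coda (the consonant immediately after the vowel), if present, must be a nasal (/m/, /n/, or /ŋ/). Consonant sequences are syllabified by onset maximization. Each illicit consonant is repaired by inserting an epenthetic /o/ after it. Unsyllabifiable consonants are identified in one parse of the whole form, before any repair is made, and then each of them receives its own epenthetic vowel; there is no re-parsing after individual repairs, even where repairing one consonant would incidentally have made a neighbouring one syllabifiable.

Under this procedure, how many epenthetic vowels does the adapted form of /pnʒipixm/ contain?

4

The unsyllabifiable consonants are /p/, /n/, /x/, /m/; each receives one epenthetic vowel.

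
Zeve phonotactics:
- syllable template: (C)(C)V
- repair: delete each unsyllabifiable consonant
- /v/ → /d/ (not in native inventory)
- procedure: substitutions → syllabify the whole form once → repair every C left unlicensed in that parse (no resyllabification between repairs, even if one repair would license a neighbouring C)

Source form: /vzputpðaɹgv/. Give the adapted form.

Substitution: /v/ → /d/, giving /dzputpðaɹgd/.
Syllabifying with onset maximization leaves /d/, /t/, /ɹ/, /g/, /d/ stranded (no codas are permitted; onsets may contain at most 2 consonants).
Deletion applies to /d/, /t/, /ɹ/, /g/, /d/.

zpupða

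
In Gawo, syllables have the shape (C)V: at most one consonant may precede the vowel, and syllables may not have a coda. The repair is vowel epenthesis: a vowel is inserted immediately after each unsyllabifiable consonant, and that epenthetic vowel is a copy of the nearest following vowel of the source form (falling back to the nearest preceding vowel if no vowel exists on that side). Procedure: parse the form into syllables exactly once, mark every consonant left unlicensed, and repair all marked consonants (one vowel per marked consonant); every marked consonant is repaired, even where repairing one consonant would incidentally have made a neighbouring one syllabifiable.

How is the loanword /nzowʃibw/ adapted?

nozowiʃibiwi

The consonants /n/, /w/, /b/, /w/ cannot be parsed into a legal (C)V syllable (no codas are permitted; onsets are limited to one consonant).
Each unlicensed consonant becomes the onset of a new syllable: /n/ → /no/, /w/ → /wi/, /b/ → /bi/, /w/ → /wi/.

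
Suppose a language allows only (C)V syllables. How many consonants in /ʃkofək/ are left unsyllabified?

Syllabifying with onset maximization leaves /ʃ/, /k/ stranded (no codas are permitted; onsets are limited to one consonant).

2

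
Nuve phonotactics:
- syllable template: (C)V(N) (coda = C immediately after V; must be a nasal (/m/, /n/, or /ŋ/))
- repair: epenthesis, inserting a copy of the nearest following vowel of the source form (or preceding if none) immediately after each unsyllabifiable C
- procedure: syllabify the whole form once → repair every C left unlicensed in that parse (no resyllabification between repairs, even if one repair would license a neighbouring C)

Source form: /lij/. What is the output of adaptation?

liji

Under (C)V(N), the unsyllabifiable consonants are /j/ (only a nasal (/m/, /n/, or /ŋ/) is licensed in coda position; onsets are limited to one consonant).
Each unlicensed consonant becomes the onset of a new syllable: /j/ → /ji/.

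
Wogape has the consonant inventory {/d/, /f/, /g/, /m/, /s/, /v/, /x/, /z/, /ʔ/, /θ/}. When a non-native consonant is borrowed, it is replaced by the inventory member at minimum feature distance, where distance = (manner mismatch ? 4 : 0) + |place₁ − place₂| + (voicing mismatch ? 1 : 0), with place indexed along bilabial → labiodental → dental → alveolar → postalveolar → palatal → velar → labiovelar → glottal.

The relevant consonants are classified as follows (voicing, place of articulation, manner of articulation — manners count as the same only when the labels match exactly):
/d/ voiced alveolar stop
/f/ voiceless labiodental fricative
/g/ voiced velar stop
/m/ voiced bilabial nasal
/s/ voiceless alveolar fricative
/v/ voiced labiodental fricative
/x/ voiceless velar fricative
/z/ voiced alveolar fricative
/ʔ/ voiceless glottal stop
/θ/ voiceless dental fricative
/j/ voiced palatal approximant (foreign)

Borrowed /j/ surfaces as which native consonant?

g

/g/ is closest: manner differs (approximant→stop, +4), place distance 1 (palatal→velar), same voicing; total 5. Next closest is /d/ at distance 6.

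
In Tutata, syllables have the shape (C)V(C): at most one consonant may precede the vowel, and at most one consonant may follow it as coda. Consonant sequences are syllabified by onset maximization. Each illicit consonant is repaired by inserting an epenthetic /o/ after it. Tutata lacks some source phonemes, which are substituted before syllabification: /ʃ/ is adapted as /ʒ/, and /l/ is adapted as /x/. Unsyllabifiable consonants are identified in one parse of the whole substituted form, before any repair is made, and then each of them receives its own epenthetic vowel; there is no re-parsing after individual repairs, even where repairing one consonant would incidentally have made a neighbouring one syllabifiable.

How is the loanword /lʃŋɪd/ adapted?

Substitution: /l/ → /x/, /ʃ/ → /ʒ/, giving /xʒŋɪd/.
The consonants /x/, /ʒ/ cannot be parsed into a legal (C)V(C) syllable (at most one coda consonant is licensed; onsets are limited to one consonant).
Inserting the epenthetic vowel yields /x/ → /xo/, /ʒ/ → /ʒo/.

xoʒoŋɪd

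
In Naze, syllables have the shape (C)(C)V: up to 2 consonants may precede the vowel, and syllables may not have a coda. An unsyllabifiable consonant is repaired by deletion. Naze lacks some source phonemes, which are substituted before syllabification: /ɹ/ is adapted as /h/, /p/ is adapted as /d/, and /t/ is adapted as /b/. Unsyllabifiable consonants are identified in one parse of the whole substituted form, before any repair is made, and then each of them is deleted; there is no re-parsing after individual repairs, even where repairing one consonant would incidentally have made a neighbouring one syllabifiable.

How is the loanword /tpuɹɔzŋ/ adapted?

bduhɔ

Substitution: /t/ → /b/, /p/ → /d/, /ɹ/ → /h/, giving /bduhɔzŋ/.
The consonants /z/, /ŋ/ cannot be parsed into a legal (C)(C)V syllable (no codas are permitted; onsets may contain at most 2 consonants).
Deleting the stranded consonants removes /z/, /ŋ/.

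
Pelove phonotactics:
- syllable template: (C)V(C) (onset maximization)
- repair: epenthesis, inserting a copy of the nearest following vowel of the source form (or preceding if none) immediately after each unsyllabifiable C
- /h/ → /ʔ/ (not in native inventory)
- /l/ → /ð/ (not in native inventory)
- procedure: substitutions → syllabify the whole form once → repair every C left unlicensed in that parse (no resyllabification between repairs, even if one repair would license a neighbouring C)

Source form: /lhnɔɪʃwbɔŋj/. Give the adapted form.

Substitution: /l/ → /ð/, /h/ → /ʔ/, giving /ðʔnɔɪʃwbɔŋj/.
Under (C)V(C), the unsyllabifiable consonants are /ð/, /ʔ/, /w/, /j/ (at most one coda consonant is licensed; onsets are limited to one consonant).
Epenthesis after each stranded consonant: /ð/ → /ðɔ/, /ʔ/ → /ʔɔ/, /w/ → /wɔ/, /j/ → /jɔ/.

ðɔʔɔnɔɪʃwɔbɔŋjɔ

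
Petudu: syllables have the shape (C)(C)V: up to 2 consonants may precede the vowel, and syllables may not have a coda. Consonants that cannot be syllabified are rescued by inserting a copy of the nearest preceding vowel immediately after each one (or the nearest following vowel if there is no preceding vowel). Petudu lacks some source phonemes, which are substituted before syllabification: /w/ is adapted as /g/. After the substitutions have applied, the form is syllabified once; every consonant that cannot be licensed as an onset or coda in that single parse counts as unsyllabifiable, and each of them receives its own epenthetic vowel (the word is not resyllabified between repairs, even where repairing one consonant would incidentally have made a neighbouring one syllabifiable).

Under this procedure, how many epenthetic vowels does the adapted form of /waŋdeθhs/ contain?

After substitution the input is /gaŋdeθhs/.
The unsyllabifiable consonants are /θ/, /h/, /s/; each receives one epenthetic vowel.

3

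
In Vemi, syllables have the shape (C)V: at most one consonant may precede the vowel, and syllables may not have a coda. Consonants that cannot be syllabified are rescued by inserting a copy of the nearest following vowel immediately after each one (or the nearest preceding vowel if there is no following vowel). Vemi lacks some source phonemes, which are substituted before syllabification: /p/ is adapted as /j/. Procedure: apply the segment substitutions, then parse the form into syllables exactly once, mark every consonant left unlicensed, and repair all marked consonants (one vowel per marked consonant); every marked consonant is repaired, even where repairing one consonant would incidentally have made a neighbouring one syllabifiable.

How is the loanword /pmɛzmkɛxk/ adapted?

Substitution: /p/ → /j/, giving /jmɛzmkɛxk/.
The consonants /j/, /z/, /m/, /x/, /k/ cannot be parsed into a legal (C)V syllable (no codas are permitted; onsets are limited to one consonant).
Inserting the epenthetic vowel yields /j/ → /jɛ/, /z/ → /zɛ/, /m/ → /mɛ/, /x/ → /xɛ/, /k/ → /kɛ/.

jɛmɛzɛmɛkɛxɛkɛ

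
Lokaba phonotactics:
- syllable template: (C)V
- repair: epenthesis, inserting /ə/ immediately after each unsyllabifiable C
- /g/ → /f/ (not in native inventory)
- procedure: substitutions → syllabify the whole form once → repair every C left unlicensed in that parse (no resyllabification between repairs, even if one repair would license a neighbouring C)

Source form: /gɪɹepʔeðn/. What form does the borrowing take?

fɪɹepəʔeðənə

Substitution: /g/ → /f/, giving /fɪɹepʔeðn/.
Under (C)V, the unsyllabifiable consonants are /p/, /ð/, /n/ (no codas are permitted; onsets are limited to one consonant).
Each unlicensed consonant becomes the onset of a new syllable: /p/ → /pə/, /ð/ → /ðə/, /n/ → /nə/.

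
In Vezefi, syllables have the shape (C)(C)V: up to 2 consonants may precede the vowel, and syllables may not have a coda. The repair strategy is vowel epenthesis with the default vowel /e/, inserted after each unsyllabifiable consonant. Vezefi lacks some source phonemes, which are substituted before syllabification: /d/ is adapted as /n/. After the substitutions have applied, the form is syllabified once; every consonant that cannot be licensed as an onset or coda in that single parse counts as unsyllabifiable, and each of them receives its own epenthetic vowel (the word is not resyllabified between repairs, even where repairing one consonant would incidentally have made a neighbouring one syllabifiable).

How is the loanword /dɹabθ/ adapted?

nɹabeθe

Substitution: /d/ → /n/, giving /nɹabθ/.
Syllabifying with onset maximization leaves /b/, /θ/ stranded (no codas are permitted; onsets may contain at most 2 consonants).
Each unlicensed consonant becomes the onset of a new syllable: /b/ → /be/, /θ/ → /θe/.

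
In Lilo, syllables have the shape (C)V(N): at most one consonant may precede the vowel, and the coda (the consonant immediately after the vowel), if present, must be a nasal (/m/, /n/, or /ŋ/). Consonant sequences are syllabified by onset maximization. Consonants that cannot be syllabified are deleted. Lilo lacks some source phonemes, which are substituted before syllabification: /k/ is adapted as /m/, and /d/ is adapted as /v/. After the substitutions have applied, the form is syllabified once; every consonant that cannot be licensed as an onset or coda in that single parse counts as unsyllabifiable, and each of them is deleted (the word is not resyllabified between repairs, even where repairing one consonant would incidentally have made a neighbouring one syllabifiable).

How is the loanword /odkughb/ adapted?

omu

Substitution: /d/ → /v/, /k/ → /m/, giving /ovmughb/.
Under (C)V(N), the unsyllabifiable consonants are /v/, /g/, /h/, /b/ (only a nasal (/m/, /n/, or /ŋ/) is licensed in coda position; onsets are limited to one consonant).
Each unlicensed consonant is deleted: /v/, /g/, /h/, /b/.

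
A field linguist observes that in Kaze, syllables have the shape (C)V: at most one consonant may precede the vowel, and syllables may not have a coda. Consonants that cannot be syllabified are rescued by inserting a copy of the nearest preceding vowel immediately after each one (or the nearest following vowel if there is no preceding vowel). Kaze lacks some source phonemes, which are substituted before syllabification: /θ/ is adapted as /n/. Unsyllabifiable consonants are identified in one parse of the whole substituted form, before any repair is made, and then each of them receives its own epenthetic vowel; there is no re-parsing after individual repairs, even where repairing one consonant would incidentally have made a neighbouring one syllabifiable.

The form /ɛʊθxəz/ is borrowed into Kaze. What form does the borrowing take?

ɛʊnʊxəzə

Substitution: /θ/ → /n/, giving /ɛʊnxəz/.
The consonants /n/, /z/ cannot be parsed into a legal (C)V syllable (no codas are permitted; onsets are limited to one consonant).
Each unlicensed consonant becomes the onset of a new syllable: /n/ → /nʊ/, /z/ → /zə/.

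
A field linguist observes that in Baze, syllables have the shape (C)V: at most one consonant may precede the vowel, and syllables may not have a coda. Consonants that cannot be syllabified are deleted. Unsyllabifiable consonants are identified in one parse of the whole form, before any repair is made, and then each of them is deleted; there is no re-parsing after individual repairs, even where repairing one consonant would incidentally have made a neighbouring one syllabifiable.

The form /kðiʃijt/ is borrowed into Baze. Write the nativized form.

ðiʃi

Under (C)V, the unsyllabifiable consonants are /k/, /j/, /t/ (no codas are permitted; onsets are limited to one consonant).
Deleting the stranded consonants removes /k/, /j/, /t/.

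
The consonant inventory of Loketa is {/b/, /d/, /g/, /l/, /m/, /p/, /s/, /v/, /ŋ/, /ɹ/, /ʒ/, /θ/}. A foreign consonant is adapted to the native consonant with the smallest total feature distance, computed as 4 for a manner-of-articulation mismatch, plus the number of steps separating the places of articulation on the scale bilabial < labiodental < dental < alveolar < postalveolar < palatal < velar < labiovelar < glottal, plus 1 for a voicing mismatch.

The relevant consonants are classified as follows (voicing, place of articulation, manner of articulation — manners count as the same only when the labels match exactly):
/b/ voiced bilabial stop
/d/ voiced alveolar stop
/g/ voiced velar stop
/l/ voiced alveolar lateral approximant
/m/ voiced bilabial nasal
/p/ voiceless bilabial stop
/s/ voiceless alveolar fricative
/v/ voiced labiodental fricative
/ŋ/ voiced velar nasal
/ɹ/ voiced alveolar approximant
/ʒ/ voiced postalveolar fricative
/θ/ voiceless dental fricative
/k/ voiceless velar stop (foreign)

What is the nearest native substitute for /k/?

/g/ is closest: same manner (stop), place distance 0 (velar→velar), voicing differs (+1); total 1. Next closest is /d/ at distance 4.

g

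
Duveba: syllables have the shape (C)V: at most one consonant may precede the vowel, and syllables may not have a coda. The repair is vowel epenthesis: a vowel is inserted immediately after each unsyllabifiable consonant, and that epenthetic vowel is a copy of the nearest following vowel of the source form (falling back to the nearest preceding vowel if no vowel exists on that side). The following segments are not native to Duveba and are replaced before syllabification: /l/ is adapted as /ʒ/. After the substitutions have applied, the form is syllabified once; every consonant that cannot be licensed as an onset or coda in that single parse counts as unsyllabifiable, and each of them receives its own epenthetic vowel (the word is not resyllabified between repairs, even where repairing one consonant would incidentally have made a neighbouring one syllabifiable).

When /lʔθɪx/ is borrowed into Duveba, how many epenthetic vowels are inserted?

3

After substitution the input is /ʒʔθɪx/.
The unsyllabifiable consonants are /ʒ/, /ʔ/, /x/; each receives one epenthetic vowel.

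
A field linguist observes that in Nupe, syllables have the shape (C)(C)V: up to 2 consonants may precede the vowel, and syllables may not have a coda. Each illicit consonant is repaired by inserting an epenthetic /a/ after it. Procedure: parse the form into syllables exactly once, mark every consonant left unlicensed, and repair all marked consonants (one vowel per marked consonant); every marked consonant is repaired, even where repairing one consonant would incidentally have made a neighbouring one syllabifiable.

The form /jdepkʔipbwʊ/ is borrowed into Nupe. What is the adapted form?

The consonants /p/, /p/ cannot be parsed into a legal (C)(C)V syllable (no codas are permitted; onsets may contain at most 2 consonants).
Each unlicensed consonant becomes the onset of a new syllable: /p/ → /pa/, /p/ → /pa/.

jdepakʔipabwʊ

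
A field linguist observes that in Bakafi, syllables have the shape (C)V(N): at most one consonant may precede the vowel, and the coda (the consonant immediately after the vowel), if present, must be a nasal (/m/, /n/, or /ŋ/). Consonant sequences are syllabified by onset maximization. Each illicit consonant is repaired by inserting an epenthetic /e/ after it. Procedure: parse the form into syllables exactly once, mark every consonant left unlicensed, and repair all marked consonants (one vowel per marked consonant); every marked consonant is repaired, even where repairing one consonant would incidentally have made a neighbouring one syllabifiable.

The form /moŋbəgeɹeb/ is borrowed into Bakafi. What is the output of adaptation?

moŋbəgeɹebe

The consonants /b/ cannot be parsed into a legal (C)V(N) syllable (only a nasal (/m/, /n/, or /ŋ/) is licensed in coda position; onsets are limited to one consonant).
Each unlicensed consonant becomes the onset of a new syllable: /b/ → /be/.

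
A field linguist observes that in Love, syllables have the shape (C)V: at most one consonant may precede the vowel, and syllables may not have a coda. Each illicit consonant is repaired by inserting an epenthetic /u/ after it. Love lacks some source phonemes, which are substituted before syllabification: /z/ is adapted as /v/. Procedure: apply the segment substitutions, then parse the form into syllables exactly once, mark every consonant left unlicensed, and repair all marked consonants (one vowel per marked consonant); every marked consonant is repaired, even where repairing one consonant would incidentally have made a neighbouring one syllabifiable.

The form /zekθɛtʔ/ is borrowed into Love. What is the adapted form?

vekuθɛtuʔu

Substitution: /z/ → /v/, giving /vekθɛtʔ/.
Syllabifying with onset maximization leaves /k/, /t/, /ʔ/ stranded (no codas are permitted; onsets are limited to one consonant).
Inserting the epenthetic vowel yields /k/ → /ku/, /t/ → /tu/, /ʔ/ → /ʔu/.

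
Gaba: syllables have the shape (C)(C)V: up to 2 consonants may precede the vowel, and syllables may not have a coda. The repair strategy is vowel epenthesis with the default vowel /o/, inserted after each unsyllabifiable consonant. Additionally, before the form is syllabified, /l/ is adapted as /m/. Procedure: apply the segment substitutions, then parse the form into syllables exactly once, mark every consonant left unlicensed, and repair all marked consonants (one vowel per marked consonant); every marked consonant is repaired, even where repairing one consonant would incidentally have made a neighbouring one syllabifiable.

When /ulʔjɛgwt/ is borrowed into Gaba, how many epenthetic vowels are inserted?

4

After substitution the input is /umʔjɛgwt/.
The unsyllabifiable consonants are /m/, /g/, /w/, /t/; each receives one epenthetic vowel.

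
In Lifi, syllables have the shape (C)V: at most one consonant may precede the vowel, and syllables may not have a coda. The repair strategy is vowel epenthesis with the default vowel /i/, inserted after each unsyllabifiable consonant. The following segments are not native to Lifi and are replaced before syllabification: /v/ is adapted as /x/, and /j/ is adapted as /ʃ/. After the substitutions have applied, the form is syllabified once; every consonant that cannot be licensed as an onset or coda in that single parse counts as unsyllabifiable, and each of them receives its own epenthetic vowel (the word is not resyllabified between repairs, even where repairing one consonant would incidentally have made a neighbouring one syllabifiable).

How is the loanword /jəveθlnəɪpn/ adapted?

Substitution: /j/ → /ʃ/, /v/ → /x/, giving /ʃəxeθlnəɪpn/.
The consonants /θ/, /l/, /p/, /n/ cannot be parsed into a legal (C)V syllable (no codas are permitted; onsets are limited to one consonant).
Epenthesis after each stranded consonant: /θ/ → /θi/, /l/ → /li/, /p/ → /pi/, /n/ → /ni/.

ʃəxeθilinəɪpini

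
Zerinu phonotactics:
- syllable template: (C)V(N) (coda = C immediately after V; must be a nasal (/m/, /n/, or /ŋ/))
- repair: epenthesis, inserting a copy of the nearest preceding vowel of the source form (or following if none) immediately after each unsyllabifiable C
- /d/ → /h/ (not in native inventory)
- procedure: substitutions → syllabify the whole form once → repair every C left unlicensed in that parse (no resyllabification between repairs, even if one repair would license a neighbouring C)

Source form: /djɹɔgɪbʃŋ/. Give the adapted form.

Substitution: /d/ → /h/, giving /hjɹɔgɪbʃŋ/.
The consonants /h/, /j/, /b/, /ʃ/, /ŋ/ cannot be parsed into a legal (C)V(N) syllable (only a nasal (/m/, /n/, or /ŋ/) is licensed in coda position; onsets are limited to one consonant).
Inserting the epenthetic vowel yields /h/ → /hɔ/, /j/ → /jɔ/, /b/ → /bɪ/, /ʃ/ → /ʃɪ/, /ŋ/ → /ŋɪ/.

hɔjɔɹɔgɪbɪʃɪŋɪ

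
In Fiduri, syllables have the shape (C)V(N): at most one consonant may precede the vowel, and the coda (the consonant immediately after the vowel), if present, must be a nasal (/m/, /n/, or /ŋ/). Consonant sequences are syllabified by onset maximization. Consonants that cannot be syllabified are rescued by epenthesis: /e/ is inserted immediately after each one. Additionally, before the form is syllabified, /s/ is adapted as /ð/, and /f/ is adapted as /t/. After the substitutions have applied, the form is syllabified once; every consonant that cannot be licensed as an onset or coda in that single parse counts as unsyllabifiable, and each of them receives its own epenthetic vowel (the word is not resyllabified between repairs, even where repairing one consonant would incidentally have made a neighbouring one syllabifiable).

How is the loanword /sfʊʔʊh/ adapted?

ðetʊʔʊhe

Substitution: /s/ → /ð/, /f/ → /t/, giving /ðtʊʔʊh/.
Under (C)V(N), the unsyllabifiable consonants are /ð/, /h/ (only a nasal (/m/, /n/, or /ŋ/) is licensed in coda position; onsets are limited to one consonant).
Each unlicensed consonant becomes the onset of a new syllable: /ð/ → /ðe/, /h/ → /he/.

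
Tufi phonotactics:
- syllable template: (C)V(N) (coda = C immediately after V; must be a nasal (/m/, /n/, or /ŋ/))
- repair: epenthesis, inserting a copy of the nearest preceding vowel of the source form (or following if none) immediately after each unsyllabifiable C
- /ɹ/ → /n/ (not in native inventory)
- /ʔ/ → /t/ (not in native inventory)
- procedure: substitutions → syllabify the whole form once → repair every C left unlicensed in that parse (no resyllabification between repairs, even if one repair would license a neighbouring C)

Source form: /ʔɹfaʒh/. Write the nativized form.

tanafaʒaha

Substitution: /ʔ/ → /t/, /ɹ/ → /n/, giving /tnfaʒh/.
Syllabifying with onset maximization leaves /t/, /n/, /ʒ/, /h/ stranded (only a nasal (/m/, /n/, or /ŋ/) is licensed in coda position; onsets are limited to one consonant).
Inserting the epenthetic vowel yields /t/ → /ta/, /n/ → /na/, /ʒ/ → /ʒa/, /h/ → /ha/.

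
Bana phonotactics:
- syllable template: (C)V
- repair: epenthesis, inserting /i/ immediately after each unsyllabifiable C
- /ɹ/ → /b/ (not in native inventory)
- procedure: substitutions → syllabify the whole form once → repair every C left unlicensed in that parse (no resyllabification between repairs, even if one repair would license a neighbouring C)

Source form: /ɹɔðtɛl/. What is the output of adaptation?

Substitution: /ɹ/ → /b/, giving /bɔðtɛl/.
Under (C)V, the unsyllabifiable consonants are /ð/, /l/ (no codas are permitted; onsets are limited to one consonant).
Inserting the epenthetic vowel yields /ð/ → /ði/, /l/ → /li/.

bɔðitɛli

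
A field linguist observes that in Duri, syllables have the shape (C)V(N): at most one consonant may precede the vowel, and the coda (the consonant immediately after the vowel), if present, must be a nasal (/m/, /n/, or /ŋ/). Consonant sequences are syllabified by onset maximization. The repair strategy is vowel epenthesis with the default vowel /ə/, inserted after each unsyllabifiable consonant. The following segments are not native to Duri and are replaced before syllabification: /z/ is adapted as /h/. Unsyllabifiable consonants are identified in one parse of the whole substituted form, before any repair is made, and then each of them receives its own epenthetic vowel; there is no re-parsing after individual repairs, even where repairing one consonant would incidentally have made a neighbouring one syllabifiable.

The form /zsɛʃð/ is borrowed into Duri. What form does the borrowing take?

Substitution: /z/ → /h/, giving /hsɛʃð/.
Syllabifying with onset maximization leaves /h/, /ʃ/, /ð/ stranded (only a nasal (/m/, /n/, or /ŋ/) is licensed in coda position; onsets are limited to one consonant).
Inserting the epenthetic vowel yields /h/ → /hə/, /ʃ/ → /ʃə/, /ð/ → /ðə/.

həsɛʃəðə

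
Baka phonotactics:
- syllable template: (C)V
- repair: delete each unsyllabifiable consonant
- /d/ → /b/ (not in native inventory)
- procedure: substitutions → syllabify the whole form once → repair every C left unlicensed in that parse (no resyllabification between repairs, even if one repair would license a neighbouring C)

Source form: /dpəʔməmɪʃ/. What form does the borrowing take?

Substitution: /d/ → /b/, giving /bpəʔməmɪʃ/.
Syllabifying with onset maximization leaves /b/, /ʔ/, /ʃ/ stranded (no codas are permitted; onsets are limited to one consonant).
Deletion applies to /b/, /ʔ/, /ʃ/.

pəməmɪ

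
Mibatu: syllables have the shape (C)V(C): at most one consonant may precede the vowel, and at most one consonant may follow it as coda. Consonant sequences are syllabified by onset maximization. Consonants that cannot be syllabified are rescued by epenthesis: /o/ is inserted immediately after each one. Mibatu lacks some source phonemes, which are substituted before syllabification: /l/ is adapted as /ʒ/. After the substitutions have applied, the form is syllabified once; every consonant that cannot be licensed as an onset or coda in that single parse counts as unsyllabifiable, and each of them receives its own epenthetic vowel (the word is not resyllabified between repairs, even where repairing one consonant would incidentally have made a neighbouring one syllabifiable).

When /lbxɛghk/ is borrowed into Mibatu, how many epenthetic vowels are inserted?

After substitution the input is /ʒbxɛghk/.
The unsyllabifiable consonants are /ʒ/, /b/, /h/, /k/; each receives one epenthetic vowel.

4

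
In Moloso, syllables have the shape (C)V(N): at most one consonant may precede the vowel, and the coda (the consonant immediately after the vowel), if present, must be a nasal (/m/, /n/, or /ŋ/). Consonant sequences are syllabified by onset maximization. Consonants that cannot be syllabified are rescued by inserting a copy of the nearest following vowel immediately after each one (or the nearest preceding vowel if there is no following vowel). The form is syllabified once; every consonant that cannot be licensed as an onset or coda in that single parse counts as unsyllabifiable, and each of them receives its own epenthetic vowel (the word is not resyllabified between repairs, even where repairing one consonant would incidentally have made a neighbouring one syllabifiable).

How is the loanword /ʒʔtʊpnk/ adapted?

Under (C)V(N), the unsyllabifiable consonants are /ʒ/, /ʔ/, /p/, /n/, /k/ (only a nasal (/m/, /n/, or /ŋ/) is licensed in coda position; onsets are limited to one consonant).
Epenthesis after each stranded consonant: /ʒ/ → /ʒʊ/, /ʔ/ → /ʔʊ/, /p/ → /pʊ/, /n/ → /nʊ/, /k/ → /kʊ/.

ʒʊʔʊtʊpʊnʊkʊ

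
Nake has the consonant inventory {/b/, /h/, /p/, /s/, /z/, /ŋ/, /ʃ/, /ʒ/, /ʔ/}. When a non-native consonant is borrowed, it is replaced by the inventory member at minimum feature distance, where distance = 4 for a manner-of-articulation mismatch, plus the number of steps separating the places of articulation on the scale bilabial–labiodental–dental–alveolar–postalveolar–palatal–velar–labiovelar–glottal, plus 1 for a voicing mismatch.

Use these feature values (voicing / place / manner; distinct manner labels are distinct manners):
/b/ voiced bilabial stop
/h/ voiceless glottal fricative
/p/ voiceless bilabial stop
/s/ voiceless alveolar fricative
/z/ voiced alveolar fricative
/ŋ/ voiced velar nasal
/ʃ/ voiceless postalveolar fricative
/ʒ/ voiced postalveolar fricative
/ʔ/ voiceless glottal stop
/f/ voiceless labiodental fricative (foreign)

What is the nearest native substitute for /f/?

/s/ is closest: same manner (fricative), place distance 2 (labiodental→alveolar), same voicing; total 2. Next closest is /z/ at distance 3.

s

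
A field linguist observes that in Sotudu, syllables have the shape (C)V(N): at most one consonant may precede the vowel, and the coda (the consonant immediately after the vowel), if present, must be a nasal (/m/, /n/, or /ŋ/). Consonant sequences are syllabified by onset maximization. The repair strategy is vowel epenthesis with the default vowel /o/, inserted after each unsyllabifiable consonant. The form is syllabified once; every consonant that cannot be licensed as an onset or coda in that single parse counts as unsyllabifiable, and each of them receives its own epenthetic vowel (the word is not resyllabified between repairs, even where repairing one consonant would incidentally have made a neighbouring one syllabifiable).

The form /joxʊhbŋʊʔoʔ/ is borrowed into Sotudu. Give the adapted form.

joxʊhoboŋʊʔoʔo

Under (C)V(N), the unsyllabifiable consonants are /h/, /b/, /ʔ/ (only a nasal (/m/, /n/, or /ŋ/) is licensed in coda position; onsets are limited to one consonant).
Each unlicensed consonant becomes the onset of a new syllable: /h/ → /ho/, /b/ → /bo/, /ʔ/ → /ʔo/.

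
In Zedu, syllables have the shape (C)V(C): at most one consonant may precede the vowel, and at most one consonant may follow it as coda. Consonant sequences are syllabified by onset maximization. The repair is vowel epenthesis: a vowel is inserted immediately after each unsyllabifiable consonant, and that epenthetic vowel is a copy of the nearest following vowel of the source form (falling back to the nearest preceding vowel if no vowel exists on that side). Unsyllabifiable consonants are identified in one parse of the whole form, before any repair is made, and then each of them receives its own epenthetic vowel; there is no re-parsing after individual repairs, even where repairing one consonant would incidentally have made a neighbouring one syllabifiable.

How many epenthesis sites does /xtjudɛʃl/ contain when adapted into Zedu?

The unsyllabifiable consonants are /x/, /t/, /l/; each receives one epenthetic vowel.

3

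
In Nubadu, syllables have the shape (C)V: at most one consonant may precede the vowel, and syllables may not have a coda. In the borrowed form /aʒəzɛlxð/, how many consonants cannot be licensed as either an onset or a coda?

Under (C)V, the unsyllabifiable consonants are /l/, /x/, /ð/ (no codas are permitted; onsets are limited to one consonant).

3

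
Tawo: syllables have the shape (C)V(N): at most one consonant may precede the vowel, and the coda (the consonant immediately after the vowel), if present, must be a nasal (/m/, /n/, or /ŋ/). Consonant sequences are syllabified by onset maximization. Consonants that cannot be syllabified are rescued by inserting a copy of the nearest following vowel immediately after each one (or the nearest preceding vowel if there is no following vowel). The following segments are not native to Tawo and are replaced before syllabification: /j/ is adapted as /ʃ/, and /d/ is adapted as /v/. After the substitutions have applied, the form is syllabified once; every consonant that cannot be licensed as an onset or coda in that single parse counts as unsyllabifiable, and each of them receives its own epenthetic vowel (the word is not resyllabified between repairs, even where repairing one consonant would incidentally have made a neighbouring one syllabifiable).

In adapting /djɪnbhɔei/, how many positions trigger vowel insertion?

After substitution the input is /vʃɪnbhɔei/.
The unsyllabifiable consonants are /v/, /b/; each receives one epenthetic vowel.

2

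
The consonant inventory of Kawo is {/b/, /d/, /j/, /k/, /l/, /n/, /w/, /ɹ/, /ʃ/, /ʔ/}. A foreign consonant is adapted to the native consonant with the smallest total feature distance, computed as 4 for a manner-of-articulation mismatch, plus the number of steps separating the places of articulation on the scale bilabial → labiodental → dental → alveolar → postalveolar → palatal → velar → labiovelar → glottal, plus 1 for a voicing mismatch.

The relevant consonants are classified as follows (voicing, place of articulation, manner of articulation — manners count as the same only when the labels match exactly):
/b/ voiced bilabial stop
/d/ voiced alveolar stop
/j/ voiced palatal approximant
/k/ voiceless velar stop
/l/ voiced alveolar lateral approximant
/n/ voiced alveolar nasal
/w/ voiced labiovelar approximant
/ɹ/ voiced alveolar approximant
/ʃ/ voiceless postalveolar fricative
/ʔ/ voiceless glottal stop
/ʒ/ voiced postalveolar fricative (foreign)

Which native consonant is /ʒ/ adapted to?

ʃ

/ʃ/ is closest: same manner (fricative), place distance 0 (postalveolar→postalveolar), voicing differs (+1); total 1. Next closest is /d/ at distance 5.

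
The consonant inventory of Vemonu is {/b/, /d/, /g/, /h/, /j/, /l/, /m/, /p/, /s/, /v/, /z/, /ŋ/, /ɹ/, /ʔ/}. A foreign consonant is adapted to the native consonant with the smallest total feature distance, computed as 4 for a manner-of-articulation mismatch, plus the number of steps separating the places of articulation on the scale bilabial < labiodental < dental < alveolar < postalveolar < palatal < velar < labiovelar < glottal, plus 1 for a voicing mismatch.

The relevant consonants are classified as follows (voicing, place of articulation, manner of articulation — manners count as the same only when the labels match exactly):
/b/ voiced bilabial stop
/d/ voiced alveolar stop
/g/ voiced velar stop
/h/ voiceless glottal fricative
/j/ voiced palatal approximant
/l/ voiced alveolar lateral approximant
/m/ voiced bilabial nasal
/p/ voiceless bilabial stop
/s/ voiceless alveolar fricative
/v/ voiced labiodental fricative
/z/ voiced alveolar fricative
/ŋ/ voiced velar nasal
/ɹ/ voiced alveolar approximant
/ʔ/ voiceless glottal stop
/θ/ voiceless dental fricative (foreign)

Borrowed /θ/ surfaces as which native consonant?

s

/s/ is closest: same manner (fricative), place distance 1 (dental→alveolar), same voicing; total 1. Next closest is /v/ at distance 2.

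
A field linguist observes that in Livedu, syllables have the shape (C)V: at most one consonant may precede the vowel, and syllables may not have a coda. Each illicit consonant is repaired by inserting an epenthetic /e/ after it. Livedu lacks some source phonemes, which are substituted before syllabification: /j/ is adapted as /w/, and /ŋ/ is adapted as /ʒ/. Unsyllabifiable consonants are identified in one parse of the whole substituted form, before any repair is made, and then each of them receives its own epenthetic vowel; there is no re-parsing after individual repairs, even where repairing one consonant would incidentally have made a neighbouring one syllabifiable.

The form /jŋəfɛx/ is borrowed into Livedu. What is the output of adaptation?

Substitution: /j/ → /w/, /ŋ/ → /ʒ/, giving /wʒəfɛx/.
Syllabifying with onset maximization leaves /w/, /x/ stranded (no codas are permitted; onsets are limited to one consonant).
Each unlicensed consonant becomes the onset of a new syllable: /w/ → /we/, /x/ → /xe/.

weʒəfɛxe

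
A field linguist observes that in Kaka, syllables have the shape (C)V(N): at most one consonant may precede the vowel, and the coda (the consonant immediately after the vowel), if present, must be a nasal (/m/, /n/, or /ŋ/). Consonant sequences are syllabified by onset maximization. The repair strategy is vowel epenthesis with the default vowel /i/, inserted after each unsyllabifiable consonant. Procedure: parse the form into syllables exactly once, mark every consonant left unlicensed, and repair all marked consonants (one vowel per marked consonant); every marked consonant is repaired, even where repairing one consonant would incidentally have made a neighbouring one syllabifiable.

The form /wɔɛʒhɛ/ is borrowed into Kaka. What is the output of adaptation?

Syllabifying with onset maximization leaves /ʒ/ stranded (only a nasal (/m/, /n/, or /ŋ/) is licensed in coda position; onsets are limited to one consonant).
Inserting the epenthetic vowel yields /ʒ/ → /ʒi/.

wɔɛʒihɛ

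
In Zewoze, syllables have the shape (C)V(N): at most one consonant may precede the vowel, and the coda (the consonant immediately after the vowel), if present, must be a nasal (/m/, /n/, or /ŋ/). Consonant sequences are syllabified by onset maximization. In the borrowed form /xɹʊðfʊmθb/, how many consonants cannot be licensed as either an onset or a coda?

Under (C)V(N), the unsyllabifiable consonants are /x/, /ð/, /θ/, /b/ (only a nasal (/m/, /n/, or /ŋ/) is licensed in coda position; onsets are limited to one consonant).

4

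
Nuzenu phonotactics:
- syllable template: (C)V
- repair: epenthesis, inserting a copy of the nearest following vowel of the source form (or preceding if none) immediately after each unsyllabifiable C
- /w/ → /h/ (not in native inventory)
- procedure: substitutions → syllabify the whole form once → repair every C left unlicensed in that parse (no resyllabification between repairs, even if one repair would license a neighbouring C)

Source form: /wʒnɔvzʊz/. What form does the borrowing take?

hɔʒɔnɔvʊzʊzʊ

Substitution: /w/ → /h/, giving /hʒnɔvzʊz/.
Under (C)V, the unsyllabifiable consonants are /h/, /ʒ/, /v/, /z/ (no codas are permitted; onsets are limited to one consonant).
Each unlicensed consonant becomes the onset of a new syllable: /h/ → /hɔ/, /ʒ/ → /ʒɔ/, /v/ → /vʊ/, /z/ → /zʊ/.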